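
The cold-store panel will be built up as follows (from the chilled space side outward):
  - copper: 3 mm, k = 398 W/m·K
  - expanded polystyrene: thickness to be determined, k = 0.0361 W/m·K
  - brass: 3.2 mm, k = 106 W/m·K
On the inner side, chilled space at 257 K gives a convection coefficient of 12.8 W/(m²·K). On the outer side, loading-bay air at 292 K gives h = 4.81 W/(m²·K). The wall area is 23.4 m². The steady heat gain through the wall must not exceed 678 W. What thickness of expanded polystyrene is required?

L ≈ 33.3 mm

Model the wall as resistances in series:
R_inner film = 1/(h_i·A) = 1/(12.8×23.4) = 0.003339 K/W
R_copper = L/(kA) = 0.003/(398×23.4) = 3.221×10^-7 K/W
R_brass = L/(kA) = 0.0032/(106×23.4) = 1.29×10^-6 K/W
R_outer film = 1/(h_o·A) = 1/(4.81×23.4) = 0.008885 K/W
Sum of the known resistances R_other = 0.01222 K/W
Required total resistance R_tot = ΔT/Q_allow = 35/678 = 0.05162 K/W
R_expanded polystyrene = R_tot − R_other = 0.0394 K/W
L = R·k·A = 0.0394×0.0361×23.4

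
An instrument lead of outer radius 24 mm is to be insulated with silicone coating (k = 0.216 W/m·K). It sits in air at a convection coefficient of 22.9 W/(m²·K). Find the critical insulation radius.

For a cylinder r_cr = k/h = 0.216/22.9
r_cr = 9.43 mm; since the bare radius (24 mm) is above r_cr, any added insulation will reduce heat loss.

r_cr ≈ 9.43 mm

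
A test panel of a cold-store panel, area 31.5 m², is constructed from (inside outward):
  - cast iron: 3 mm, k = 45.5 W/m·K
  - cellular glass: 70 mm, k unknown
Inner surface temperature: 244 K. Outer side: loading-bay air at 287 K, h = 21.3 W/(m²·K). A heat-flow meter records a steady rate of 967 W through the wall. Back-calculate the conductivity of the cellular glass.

Treating each layer as a thermal resistance in series:
R_cast iron = L/(kA) = 0.003/(45.5×31.5) = 2.093×10^-6 K/W
R_outer film = 1/(h_o·A) = 1/(21.3×31.5) = 0.00149 K/W
Sum of known resistances R_other = 0.001493 K/W
Total R = ΔT/Q = 43/967 = 0.04447 K/W
R_cellular glass = R_total − R_other = 0.04297 K/W
k = L/(R·A) = 0.07/(0.04297×31.5)

k ≈ 0.0517 W/(m·K)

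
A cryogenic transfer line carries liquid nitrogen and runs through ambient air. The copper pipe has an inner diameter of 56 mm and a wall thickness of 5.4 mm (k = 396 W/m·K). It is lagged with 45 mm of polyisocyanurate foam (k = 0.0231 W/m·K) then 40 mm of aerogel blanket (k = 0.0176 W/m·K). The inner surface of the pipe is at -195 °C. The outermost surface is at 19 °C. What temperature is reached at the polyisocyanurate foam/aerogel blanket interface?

Radial resistances (cylindrical: R_cond = ln(r_o/r_i)/(2πkL), R_conv = 1/(h·2πrL)):
R_copper pipe wall = ln(33.4/28)/(2π×396×1) = 7.088×10^-5 K/W
R_polyisocyanurate foam = ln(78.4/33.4)/(2π×0.0231×1) = 5.879 K/W
R_aerogel blanket = ln(118.4/78.4)/(2π×0.0176×1) = 3.728 K/W
R_total = 9.607 K/W
Q = ΔT/R_total = 214/9.607
Q = 22.3 W/m
T_interface = T_inner + Q·ΣR(inner→interface) = -195 + 22.3×5.879

T ≈ -64 °C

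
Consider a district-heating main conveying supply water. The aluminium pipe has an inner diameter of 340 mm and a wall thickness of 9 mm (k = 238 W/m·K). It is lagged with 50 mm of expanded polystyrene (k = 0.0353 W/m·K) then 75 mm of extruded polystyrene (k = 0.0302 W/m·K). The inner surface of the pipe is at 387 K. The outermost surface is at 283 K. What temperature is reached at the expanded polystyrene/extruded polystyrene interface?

T ≈ 343 K

Per-layer cylindrical resistances, series-summed:
R_aluminium pipe wall = ln(179/170)/(2π×238×1) = 3.45×10^-5 K/W
R_expanded polystyrene = ln(229/179)/(2π×0.0353×1) = 1.111 K/W
R_extruded polystyrene = ln(304/229)/(2π×0.0302×1) = 1.493 K/W
R_total = 2.604 K/W
Q = ΔT/R_total = 104/2.604
Q = 39.9 W/m
T_interface = T_inner − Q·ΣR(inner→interface) = 387 − 39.9×1.111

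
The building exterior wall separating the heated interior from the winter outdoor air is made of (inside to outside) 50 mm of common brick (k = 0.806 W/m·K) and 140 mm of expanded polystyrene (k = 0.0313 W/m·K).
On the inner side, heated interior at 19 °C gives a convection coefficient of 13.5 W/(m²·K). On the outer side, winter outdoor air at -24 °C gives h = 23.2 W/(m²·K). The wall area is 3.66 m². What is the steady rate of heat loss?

Using the resistance-network approach (series):
R_inner film = 1/(h_i·A) = 1/(13.5×3.66) = 0.02024 K/W
R_common brick = L/(kA) = 0.05/(0.806×3.66) = 0.01695 K/W
R_expanded polystyrene = L/(kA) = 0.14/(0.0313×3.66) = 1.222 K/W
R_outer film = 1/(h_o·A) = 1/(23.2×3.66) = 0.01178 K/W
R_total = 1.271 K/W
Q = ΔT / R_total = 43 / 1.271

Q ≈ 33.8 W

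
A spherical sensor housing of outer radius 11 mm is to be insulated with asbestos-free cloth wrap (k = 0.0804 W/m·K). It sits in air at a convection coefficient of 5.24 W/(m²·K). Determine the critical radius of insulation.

For a sphere r_cr = 2k/h = 2×0.0804/5.24
r_cr = 30.7 mm; since the bare radius (11 mm) is below r_cr, adding a thin layer of insulation will *increase* heat loss.

r_cr ≈ 30.7 mm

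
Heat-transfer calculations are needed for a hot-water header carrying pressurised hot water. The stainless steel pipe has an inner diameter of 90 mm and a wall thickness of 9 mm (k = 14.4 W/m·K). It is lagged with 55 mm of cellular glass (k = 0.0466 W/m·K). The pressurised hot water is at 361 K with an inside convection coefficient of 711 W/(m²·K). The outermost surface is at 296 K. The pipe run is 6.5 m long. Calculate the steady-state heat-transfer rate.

Q ≈ 176 W

Per-layer cylindrical resistances, series-summed:
R_inner film = 1/(h_i·2πr₁L) = 1/(711×2π×0.045×6.5) = 7.653×10^-4 K/W
R_stainless steel pipe wall = ln(54/45)/(2π×14.4×6.5) = 3.1×10^-4 K/W
R_cellular glass = ln(109/54)/(2π×0.0466×6.5) = 0.369 K/W
R_total = 0.3701 K/W
Q = ΔT/R_total = 65/0.3701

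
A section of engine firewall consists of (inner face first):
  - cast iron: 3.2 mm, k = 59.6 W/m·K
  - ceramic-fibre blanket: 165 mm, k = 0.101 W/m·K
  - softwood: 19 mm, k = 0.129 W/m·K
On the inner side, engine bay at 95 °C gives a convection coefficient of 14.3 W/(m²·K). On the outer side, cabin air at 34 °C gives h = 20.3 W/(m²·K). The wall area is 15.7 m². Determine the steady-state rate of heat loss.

Q ≈ 504 W

Treating each layer as a thermal resistance in series:
R_inner film = 1/(h_i·A) = 1/(14.3×15.7) = 0.004454 K/W
R_cast iron = L/(kA) = 0.0032/(59.6×15.7) = 3.42×10^-6 K/W
R_ceramic-fibre blanket = L/(kA) = 0.165/(0.101×15.7) = 0.1041 K/W
R_softwood = L/(kA) = 0.019/(0.129×15.7) = 0.009381 K/W
R_outer film = 1/(h_o·A) = 1/(20.3×15.7) = 0.003138 K/W
R_total = 0.121 K/W
Q = ΔT / R_total = 61 / 0.121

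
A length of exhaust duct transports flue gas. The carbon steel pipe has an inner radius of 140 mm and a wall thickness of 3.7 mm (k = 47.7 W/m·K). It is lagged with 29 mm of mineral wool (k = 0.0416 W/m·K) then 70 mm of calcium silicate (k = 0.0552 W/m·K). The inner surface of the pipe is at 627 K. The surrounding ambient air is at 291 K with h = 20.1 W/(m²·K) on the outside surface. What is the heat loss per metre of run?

Treating each annulus and film as a series resistance:
R_carbon steel pipe wall = ln(143.7/140)/(2π×47.7×1) = 8.704×10^-5 K/W
R_mineral wool = ln(172.7/143.7)/(2π×0.0416×1) = 0.7033 K/W
R_calcium silicate = ln(242.7/172.7)/(2π×0.0552×1) = 0.9811 K/W
R_outer film = 1/(h_o·2πr_oL) = 1/(20.1×2π×0.2427×1) = 0.03263 K/W
R_total = 1.717 K/W
Q = ΔT/R_total = 336/1.717

q′ ≈ 196 W/m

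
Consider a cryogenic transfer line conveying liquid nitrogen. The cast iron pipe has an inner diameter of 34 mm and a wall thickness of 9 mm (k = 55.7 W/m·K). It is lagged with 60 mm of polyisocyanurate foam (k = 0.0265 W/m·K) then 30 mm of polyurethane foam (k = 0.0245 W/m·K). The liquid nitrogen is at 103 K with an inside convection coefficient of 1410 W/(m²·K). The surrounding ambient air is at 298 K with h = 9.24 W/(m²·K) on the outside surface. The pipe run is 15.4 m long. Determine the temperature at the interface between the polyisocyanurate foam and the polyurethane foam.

Treating each annulus and film as a series resistance:
R_inner film = 1/(h_i·2πr₁L) = 1/(1410×2π×0.017×15.4) = 4.312×10^-4 K/W
R_cast iron pipe wall = ln(26/17)/(2π×55.7×15.4) = 7.883×10^-5 K/W
R_polyisocyanurate foam = ln(86/26)/(2π×0.0265×15.4) = 0.4665 K/W
R_polyurethane foam = ln(116/86)/(2π×0.0245×15.4) = 0.1262 K/W
R_outer film = 1/(h_o·2πr_oL) = 1/(9.24×2π×0.116×15.4) = 0.009642 K/W
R_total = 0.6029 K/W
Q = ΔT/R_total = 195/0.6029
Q = 323 W
T_interface = T_inner + Q·ΣR(inner→interface) = 103 + 323×0.467

T ≈ 254 K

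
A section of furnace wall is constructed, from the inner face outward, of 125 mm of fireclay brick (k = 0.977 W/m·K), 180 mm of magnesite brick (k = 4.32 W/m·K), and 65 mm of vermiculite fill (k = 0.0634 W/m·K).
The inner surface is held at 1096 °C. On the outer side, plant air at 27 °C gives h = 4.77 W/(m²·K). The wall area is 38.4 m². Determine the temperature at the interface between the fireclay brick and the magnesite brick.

T ≈ 999 °C

Using the resistance-network approach (series):
R_fireclay brick = L/(kA) = 0.125/(0.977×38.4) = 0.003332 K/W
R_magnesite brick = L/(kA) = 0.18/(4.32×38.4) = 0.001085 K/W
R_vermiculite fill = L/(kA) = 0.065/(0.0634×38.4) = 0.0267 K/W
R_outer film = 1/(h_o·A) = 1/(4.77×38.4) = 0.005459 K/W
R_total = 0.03658 K/W;  Q = ΔT/R_total = 1069/0.03658 = 29230 W
T_interface = T_inner − Q·ΣR(inner→interface) = 1096 − 29200×0.003332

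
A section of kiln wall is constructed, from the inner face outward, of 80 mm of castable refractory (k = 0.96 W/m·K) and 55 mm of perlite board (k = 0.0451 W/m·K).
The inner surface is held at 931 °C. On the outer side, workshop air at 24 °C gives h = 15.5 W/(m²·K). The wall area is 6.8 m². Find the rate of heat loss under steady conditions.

Thermal resistances in series:
R_castable refractory = L/(kA) = 0.08/(0.96×6.8) = 0.01225 K/W
R_perlite board = L/(kA) = 0.055/(0.0451×6.8) = 0.1793 K/W
R_outer film = 1/(h_o·A) = 1/(15.5×6.8) = 0.009488 K/W
R_total = 0.2011 K/W
Q = ΔT / R_total = 907 / 0.2011

Q ≈ 4510 W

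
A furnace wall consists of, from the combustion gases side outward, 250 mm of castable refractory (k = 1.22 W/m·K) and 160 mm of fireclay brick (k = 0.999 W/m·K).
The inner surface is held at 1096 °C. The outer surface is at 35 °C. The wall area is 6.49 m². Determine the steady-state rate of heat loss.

Model the wall as resistances in series:
R_castable refractory = L/(kA) = 0.25/(1.22×6.49) = 0.03157 K/W
R_fireclay brick = L/(kA) = 0.16/(0.999×6.49) = 0.02468 K/W
R_total = 0.05625 K/W
Q = ΔT / R_total = 1061 / 0.05625

Q ≈ 18900 W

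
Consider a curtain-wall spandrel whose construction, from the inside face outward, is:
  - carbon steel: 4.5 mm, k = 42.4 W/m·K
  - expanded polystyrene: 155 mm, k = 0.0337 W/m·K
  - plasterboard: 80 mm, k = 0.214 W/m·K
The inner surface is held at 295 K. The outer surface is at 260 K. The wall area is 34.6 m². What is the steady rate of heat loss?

Q ≈ 243 W

Thermal resistances in series:
R_carbon steel = L/(kA) = 0.0045/(42.4×34.6) = 3.067×10^-6 K/W
R_expanded polystyrene = L/(kA) = 0.155/(0.0337×34.6) = 0.1329 K/W
R_plasterboard = L/(kA) = 0.08/(0.214×34.6) = 0.0108 K/W
R_total = 0.1437 K/W
Q = ΔT / R_total = 35 / 0.1437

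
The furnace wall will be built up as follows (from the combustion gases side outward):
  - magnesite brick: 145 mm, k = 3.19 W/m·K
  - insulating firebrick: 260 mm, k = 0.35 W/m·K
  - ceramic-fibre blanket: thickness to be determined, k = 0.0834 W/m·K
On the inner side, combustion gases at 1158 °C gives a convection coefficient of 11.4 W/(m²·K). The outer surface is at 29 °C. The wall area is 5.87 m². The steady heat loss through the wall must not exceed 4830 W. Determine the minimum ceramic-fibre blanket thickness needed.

Series thermal resistances:
R_inner film = 1/(h_i·A) = 1/(11.4×5.87) = 0.01494 K/W
R_magnesite brick = L/(kA) = 0.145/(3.19×5.87) = 0.007744 K/W
R_insulating firebrick = L/(kA) = 0.26/(0.35×5.87) = 0.1266 K/W
Sum of the known resistances R_other = 0.1492 K/W
Required total resistance R_tot = ΔT/Q_allow = 1129/4830 = 0.2337 K/W
R_ceramic-fibre blanket = R_tot − R_other = 0.08451 K/W
L = R·k·A = 0.08451×0.0834×5.87

L ≈ 41.4 mm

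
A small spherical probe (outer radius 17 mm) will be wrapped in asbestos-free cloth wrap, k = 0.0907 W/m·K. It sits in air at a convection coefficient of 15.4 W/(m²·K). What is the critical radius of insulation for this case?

For a sphere r_cr = 2k/h = 2×0.0907/15.4
r_cr = 11.8 mm; since the bare radius (17 mm) is above r_cr, any added insulation will reduce heat loss.

r_cr ≈ 11.8 mm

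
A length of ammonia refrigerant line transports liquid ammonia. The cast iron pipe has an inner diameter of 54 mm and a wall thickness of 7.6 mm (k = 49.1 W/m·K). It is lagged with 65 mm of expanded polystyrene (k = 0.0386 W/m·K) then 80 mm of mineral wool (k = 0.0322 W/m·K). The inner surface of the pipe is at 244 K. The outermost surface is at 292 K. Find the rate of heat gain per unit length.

Per-layer cylindrical resistances, series-summed:
R_cast iron pipe wall = ln(34.6/27)/(2π×49.1×1) = 8.039×10^-4 K/W
R_expanded polystyrene = ln(99.6/34.6)/(2π×0.0386×1) = 4.359 K/W
R_mineral wool = ln(179.6/99.6)/(2π×0.0322×1) = 2.914 K/W
R_total = 7.274 K/W
Q = ΔT/R_total = 48/7.274

q′ ≈ 6.6 W/m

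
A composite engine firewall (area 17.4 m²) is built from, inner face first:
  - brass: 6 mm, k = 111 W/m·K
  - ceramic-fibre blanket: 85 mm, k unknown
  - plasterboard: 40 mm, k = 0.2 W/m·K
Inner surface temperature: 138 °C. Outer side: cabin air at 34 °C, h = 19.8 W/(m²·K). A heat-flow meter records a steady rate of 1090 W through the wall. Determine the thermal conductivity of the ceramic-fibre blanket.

k ≈ 0.0603 W/(m·K)

Thermal resistances in series:
R_brass = L/(kA) = 0.006/(111×17.4) = 3.107×10^-6 K/W
R_plasterboard = L/(kA) = 0.04/(0.2×17.4) = 0.01149 K/W
R_outer film = 1/(h_o·A) = 1/(19.8×17.4) = 0.002903 K/W
Sum of known resistances R_other = 0.0144 K/W
Total R = ΔT/Q = 104/1090 = 0.09541 K/W
R_ceramic-fibre blanket = R_total − R_other = 0.08101 K/W
k = L/(R·A) = 0.085/(0.08101×17.4)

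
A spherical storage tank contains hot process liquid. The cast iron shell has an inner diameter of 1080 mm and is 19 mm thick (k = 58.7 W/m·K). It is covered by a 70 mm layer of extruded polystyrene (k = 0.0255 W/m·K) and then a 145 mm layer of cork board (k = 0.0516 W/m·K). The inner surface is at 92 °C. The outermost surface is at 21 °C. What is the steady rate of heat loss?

For a spherical shell R = (1/r₁ − 1/r₂)/(4πk); film R = 1/(h·4πr²). In series:
R_cast iron shell = (1/0.54 − 1/0.559)/(4π×58.7) = 8.533×10^-5 K/W
R_extruded polystyrene = (1/0.559 − 1/0.629)/(4π×0.0255) = 0.6213 K/W
R_cork board = (1/0.629 − 1/0.774)/(4π×0.0516) = 0.4593 K/W
R_total = 1.081 K/W
Q = ΔT/R_total = 71/1.081

Q ≈ 65.7 W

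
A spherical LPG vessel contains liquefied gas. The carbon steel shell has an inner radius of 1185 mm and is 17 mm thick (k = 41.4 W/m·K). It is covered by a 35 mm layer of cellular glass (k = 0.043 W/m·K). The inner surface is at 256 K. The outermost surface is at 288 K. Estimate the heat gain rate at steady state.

Radial (spherical) resistances in series:
R_carbon steel shell = (1/1.185 − 1/1.202)/(4π×41.4) = 2.294×10^-5 K/W
R_cellular glass = (1/1.202 − 1/1.237)/(4π×0.043) = 0.04356 K/W
R_total = 0.04359 K/W
Q = ΔT/R_total = 32/0.04359

Q ≈ 734 W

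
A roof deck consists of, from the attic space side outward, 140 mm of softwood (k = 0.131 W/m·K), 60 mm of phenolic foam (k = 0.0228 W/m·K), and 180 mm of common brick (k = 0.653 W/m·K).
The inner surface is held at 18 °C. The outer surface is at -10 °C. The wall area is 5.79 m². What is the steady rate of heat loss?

Q ≈ 40.8 W

Treating each layer as a thermal resistance in series:
R_softwood = L/(kA) = 0.14/(0.131×5.79) = 0.1846 K/W
R_phenolic foam = L/(kA) = 0.06/(0.0228×5.79) = 0.4545 K/W
R_common brick = L/(kA) = 0.18/(0.653×5.79) = 0.04761 K/W
R_total = 0.6867 K/W
Q = ΔT / R_total = 28 / 0.6867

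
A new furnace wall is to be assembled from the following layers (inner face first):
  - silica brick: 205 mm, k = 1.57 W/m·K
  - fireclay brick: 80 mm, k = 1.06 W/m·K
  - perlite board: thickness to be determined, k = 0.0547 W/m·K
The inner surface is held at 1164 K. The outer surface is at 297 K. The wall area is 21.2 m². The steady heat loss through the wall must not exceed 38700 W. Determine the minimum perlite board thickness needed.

L ≈ 14.7 mm

Using the resistance-network approach (series):
R_silica brick = L/(kA) = 0.205/(1.57×21.2) = 0.006159 K/W
R_fireclay brick = L/(kA) = 0.08/(1.06×21.2) = 0.00356 K/W
Sum of the known resistances R_other = 0.009719 K/W
Required total resistance R_tot = ΔT/Q_allow = 867/38700 = 0.0224 K/W
R_perlite board = R_tot − R_other = 0.01268 K/W
L = R·k·A = 0.01268×0.0547×21.2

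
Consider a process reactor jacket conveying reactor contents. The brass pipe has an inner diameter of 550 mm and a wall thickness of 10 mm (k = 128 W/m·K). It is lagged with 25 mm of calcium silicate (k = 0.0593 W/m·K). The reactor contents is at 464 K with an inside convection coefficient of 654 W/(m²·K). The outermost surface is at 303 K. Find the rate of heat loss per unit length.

Per-layer cylindrical resistances, series-summed:
R_inner film = 1/(h_i·2πr₁L) = 1/(654×2π×0.275×1) = 8.849×10^-4 K/W
R_brass pipe wall = ln(285/275)/(2π×128×1) = 4.441×10^-5 K/W
R_calcium silicate = ln(310/285)/(2π×0.0593×1) = 0.2257 K/W
R_total = 0.2266 K/W
Q = ΔT/R_total = 161/0.2266

q′ ≈ 711 W/m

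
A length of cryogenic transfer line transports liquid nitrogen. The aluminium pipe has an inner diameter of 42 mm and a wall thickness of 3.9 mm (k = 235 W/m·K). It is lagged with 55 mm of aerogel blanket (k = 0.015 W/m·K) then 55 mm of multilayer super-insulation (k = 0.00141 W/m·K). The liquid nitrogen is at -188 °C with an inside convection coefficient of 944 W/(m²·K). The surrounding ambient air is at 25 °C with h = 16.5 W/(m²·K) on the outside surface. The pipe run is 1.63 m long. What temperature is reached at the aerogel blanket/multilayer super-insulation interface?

T ≈ -151 °C

Radial resistances (cylindrical: R_cond = ln(r_o/r_i)/(2πkL), R_conv = 1/(h·2πrL)):
R_inner film = 1/(h_i·2πr₁L) = 1/(944×2π×0.021×1.63) = 0.004925 K/W
R_aluminium pipe wall = ln(24.9/21)/(2π×235×1.63) = 7.078×10^-5 K/W
R_aerogel blanket = ln(79.9/24.9)/(2π×0.015×1.63) = 7.589 K/W
R_multilayer super-insulation = ln(134.9/79.9)/(2π×0.00141×1.63) = 36.27 K/W
R_outer film = 1/(h_o·2πr_oL) = 1/(16.5×2π×0.1349×1.63) = 0.04387 K/W
R_total = 43.91 K/W
Q = ΔT/R_total = 213/43.91
Q = 4.85 W
T_interface = T_inner + Q·ΣR(inner→interface) = -188 + 4.85×7.594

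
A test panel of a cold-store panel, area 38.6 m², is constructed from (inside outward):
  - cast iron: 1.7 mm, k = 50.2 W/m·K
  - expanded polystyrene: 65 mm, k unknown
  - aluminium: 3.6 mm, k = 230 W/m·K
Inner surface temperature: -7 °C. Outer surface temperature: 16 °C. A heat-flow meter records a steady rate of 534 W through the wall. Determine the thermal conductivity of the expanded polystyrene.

k ≈ 0.0391 W/(m·K)

Treating each layer as a thermal resistance in series:
R_cast iron = L/(kA) = 0.0017/(50.2×38.6) = 8.773×10^-7 K/W
R_aluminium = L/(kA) = 0.0036/(230×38.6) = 4.055×10^-7 K/W
Sum of known resistances R_other = 1.283×10^-6 K/W
Total R = ΔT/Q = 23/534 = 0.04307 K/W
R_expanded polystyrene = R_total − R_other = 0.04307 K/W
k = L/(R·A) = 0.065/(0.04307×38.6)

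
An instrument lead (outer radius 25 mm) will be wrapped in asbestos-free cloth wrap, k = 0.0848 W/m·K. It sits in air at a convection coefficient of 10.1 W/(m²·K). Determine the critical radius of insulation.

r_cr ≈ 8.4 mm

For a cylinder r_cr = k/h = 0.0848/10.1
r_cr = 8.4 mm; since the bare radius (25 mm) is above r_cr, any added insulation will reduce heat loss.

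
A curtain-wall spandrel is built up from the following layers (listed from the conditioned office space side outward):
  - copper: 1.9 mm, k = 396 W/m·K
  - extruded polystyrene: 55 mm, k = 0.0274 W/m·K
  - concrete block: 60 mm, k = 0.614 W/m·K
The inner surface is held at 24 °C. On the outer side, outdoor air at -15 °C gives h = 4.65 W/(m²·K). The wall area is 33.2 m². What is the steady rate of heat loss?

Q ≈ 558 W

Series thermal resistances:
R_copper = L/(kA) = 0.0019/(396×33.2) = 1.445×10^-7 K/W
R_extruded polystyrene = L/(kA) = 0.055/(0.0274×33.2) = 0.06046 K/W
R_concrete block = L/(kA) = 0.06/(0.614×33.2) = 0.002943 K/W
R_outer film = 1/(h_o·A) = 1/(4.65×33.2) = 0.006478 K/W
R_total = 0.06988 K/W
Q = ΔT / R_total = 39 / 0.06988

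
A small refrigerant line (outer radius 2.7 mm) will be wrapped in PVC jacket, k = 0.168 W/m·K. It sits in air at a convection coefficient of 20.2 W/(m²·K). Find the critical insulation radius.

r_cr ≈ 8.32 mm

For a cylinder r_cr = k/h = 0.168/20.2
r_cr = 8.32 mm; since the bare radius (2.7 mm) is below r_cr, adding a thin layer of insulation will *increase* heat loss.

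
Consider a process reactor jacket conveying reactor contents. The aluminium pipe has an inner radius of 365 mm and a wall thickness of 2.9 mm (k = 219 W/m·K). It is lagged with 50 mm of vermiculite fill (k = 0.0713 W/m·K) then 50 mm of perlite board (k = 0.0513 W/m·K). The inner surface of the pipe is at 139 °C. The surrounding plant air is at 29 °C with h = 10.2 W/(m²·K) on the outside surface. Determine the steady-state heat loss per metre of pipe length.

Treating each annulus and film as a series resistance:
R_aluminium pipe wall = ln(367.9/365)/(2π×219×1) = 5.751×10^-6 K/W
R_vermiculite fill = ln(417.9/367.9)/(2π×0.0713×1) = 0.2844 K/W
R_perlite board = ln(467.9/417.9)/(2π×0.0513×1) = 0.3506 K/W
R_outer film = 1/(h_o·2πr_oL) = 1/(10.2×2π×0.4679×1) = 0.03335 K/W
R_total = 0.6684 K/W
Q = ΔT/R_total = 110/0.6684

q′ ≈ 165 W/m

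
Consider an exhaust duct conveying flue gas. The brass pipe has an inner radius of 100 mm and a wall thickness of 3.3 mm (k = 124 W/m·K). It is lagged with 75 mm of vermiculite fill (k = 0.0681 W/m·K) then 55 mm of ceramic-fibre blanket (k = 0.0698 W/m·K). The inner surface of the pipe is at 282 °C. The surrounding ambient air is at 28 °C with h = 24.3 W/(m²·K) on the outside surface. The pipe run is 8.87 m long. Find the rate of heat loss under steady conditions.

Q ≈ 1180 W

For a radial system each layer contributes R = ln(r_out/r_in)/(2πkL); films add R = 1/(hA).
R_brass pipe wall = ln(103.3/100)/(2π×124×8.87) = 4.698×10^-6 K/W
R_vermiculite fill = ln(178.3/103.3)/(2π×0.0681×8.87) = 0.1438 K/W
R_ceramic-fibre blanket = ln(233.3/178.3)/(2π×0.0698×8.87) = 0.06911 K/W
R_outer film = 1/(h_o·2πr_oL) = 1/(24.3×2π×0.2333×8.87) = 0.003165 K/W
R_total = 0.2161 K/W
Q = ΔT/R_total = 254/0.2161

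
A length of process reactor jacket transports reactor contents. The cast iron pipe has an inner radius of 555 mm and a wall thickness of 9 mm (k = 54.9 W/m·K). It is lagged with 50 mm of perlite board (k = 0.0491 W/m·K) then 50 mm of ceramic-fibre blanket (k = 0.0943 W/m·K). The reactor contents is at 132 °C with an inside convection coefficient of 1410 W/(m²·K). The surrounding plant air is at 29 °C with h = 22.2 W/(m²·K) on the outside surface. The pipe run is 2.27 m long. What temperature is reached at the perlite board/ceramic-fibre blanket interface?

Radial resistances (cylindrical: R_cond = ln(r_o/r_i)/(2πkL), R_conv = 1/(h·2πrL)):
R_inner film = 1/(h_i·2πr₁L) = 1/(1410×2π×0.555×2.27) = 8.959×10^-5 K/W
R_cast iron pipe wall = ln(564/555)/(2π×54.9×2.27) = 2.054×10^-5 K/W
R_perlite board = ln(614/564)/(2π×0.0491×2.27) = 0.1213 K/W
R_ceramic-fibre blanket = ln(664/614)/(2π×0.0943×2.27) = 0.05821 K/W
R_outer film = 1/(h_o·2πr_oL) = 1/(22.2×2π×0.664×2.27) = 0.004756 K/W
R_total = 0.1844 K/W
Q = ΔT/R_total = 103/0.1844
Q = 559 W
T_interface = T_inner − Q·ΣR(inner→interface) = 132 − 559×0.1214

T ≈ 64.2 °C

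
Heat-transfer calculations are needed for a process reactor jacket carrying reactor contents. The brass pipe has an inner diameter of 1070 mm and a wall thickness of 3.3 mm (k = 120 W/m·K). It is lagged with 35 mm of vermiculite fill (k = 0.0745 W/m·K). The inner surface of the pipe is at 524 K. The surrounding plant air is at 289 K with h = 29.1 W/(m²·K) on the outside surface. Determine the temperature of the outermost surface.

T ≈ 305 K

Per-layer cylindrical resistances, series-summed:
R_brass pipe wall = ln(538.3/535)/(2π×120×1) = 8.156×10^-6 K/W
R_vermiculite fill = ln(573.3/538.3)/(2π×0.0745×1) = 0.1346 K/W
R_outer film = 1/(h_o·2πr_oL) = 1/(29.1×2π×0.5733×1) = 0.00954 K/W
R_total = 0.1441 K/W
Q = ΔT/R_total = 235/0.1441
Q = 1630 W/m
T_interface = T_inner − Q·ΣR(inner→interface) = 524 − 1630×0.1346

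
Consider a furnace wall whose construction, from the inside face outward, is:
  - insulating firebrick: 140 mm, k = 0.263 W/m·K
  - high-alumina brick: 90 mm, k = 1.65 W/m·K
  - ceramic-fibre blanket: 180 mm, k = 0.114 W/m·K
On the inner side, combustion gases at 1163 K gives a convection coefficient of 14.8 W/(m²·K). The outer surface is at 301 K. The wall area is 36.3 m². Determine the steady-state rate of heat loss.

Q ≈ 14000 W

Thermal resistances in series:
R_inner film = 1/(h_i·A) = 1/(14.8×36.3) = 0.001861 K/W
R_insulating firebrick = L/(kA) = 0.14/(0.263×36.3) = 0.01466 K/W
R_high-alumina brick = L/(kA) = 0.09/(1.65×36.3) = 0.001503 K/W
R_ceramic-fibre blanket = L/(kA) = 0.18/(0.114×36.3) = 0.0435 K/W
R_total = 0.06153 K/W
Q = ΔT / R_total = 862 / 0.06153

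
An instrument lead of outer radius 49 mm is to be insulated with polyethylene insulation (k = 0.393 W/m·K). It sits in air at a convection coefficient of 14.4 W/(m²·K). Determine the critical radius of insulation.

For a cylinder r_cr = k/h = 0.393/14.4
r_cr = 27.3 mm; since the bare radius (49 mm) is above r_cr, any added insulation will reduce heat loss.

r_cr ≈ 27.3 mm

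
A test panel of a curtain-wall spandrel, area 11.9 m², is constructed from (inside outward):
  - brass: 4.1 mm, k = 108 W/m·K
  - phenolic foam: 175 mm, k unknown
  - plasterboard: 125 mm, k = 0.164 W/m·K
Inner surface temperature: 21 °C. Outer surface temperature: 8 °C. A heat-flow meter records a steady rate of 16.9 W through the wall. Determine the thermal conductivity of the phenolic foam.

Treating each layer as a thermal resistance in series:
R_brass = L/(kA) = 0.0041/(108×11.9) = 3.19×10^-6 K/W
R_plasterboard = L/(kA) = 0.125/(0.164×11.9) = 0.06405 K/W
Sum of known resistances R_other = 0.06405 K/W
Total R = ΔT/Q = 13/16.9 = 0.7692 K/W
R_phenolic foam = R_total − R_other = 0.7052 K/W
k = L/(R·A) = 0.175/(0.7052×11.9)

k ≈ 0.0209 W/(m·K)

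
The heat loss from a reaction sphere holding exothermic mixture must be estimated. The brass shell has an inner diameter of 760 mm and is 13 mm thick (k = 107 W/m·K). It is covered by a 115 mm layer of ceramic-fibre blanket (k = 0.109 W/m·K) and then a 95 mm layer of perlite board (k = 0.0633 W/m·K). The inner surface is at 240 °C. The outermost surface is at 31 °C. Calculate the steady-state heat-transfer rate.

Each spherical layer contributes R = (1/r_i − 1/r_o)/(4πk):
R_brass shell = (1/0.38 − 1/0.393)/(4π×107) = 6.474×10^-5 K/W
R_ceramic-fibre blanket = (1/0.393 − 1/0.508)/(4π×0.109) = 0.4205 K/W
R_perlite board = (1/0.508 − 1/0.603)/(4π×0.0633) = 0.3899 K/W
R_total = 0.8105 K/W
Q = ΔT/R_total = 209/0.8105

Q ≈ 258 W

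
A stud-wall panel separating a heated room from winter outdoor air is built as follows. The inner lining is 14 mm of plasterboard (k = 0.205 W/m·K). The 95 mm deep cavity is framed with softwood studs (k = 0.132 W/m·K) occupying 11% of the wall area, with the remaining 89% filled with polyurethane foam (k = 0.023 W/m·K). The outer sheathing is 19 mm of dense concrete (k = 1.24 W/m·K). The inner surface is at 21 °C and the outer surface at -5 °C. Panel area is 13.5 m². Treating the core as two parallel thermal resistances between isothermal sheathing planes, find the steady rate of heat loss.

Sheathing layers in series; stud and cavity paths in parallel between them.
R_inner = 0.014/(0.205×13.5) = 0.005059 K/W
R_stud  = 0.095/(0.132×0.11×13.5) = 0.4846 K/W
R_cav   = 0.095/(0.023×0.89×13.5) = 0.3438 K/W
1/R_core = 1/R_stud + 1/R_cav → R_core = 0.2011 K/W
R_outer = 0.019/(1.24×13.5) = 0.001135 K/W
R_total = 0.2073 K/W
Q = ΔT/R_total = 26/0.2073

Q ≈ 125 W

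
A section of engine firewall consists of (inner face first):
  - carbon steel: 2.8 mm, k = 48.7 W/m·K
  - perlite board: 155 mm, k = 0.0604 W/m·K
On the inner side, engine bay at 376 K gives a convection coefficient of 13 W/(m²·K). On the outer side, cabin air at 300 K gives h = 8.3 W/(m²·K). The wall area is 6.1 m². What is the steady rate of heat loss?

Q ≈ 168 W

Treating each layer as a thermal resistance in series:
R_inner film = 1/(h_i·A) = 1/(13×6.1) = 0.01261 K/W
R_carbon steel = L/(kA) = 0.0028/(48.7×6.1) = 9.425×10^-6 K/W
R_perlite board = L/(kA) = 0.155/(0.0604×6.1) = 0.4207 K/W
R_outer film = 1/(h_o·A) = 1/(8.3×6.1) = 0.01975 K/W
R_total = 0.4531 K/W
Q = ΔT / R_total = 76 / 0.4531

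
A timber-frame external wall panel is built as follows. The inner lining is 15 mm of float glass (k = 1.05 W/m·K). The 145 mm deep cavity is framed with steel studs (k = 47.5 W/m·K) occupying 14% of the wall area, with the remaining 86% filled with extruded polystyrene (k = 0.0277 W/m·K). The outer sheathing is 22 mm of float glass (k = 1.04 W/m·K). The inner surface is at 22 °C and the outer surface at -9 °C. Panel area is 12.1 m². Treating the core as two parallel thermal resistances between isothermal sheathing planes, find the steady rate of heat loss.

Q ≈ 6560 W

Sheathing layers in series; stud and cavity paths in parallel between them.
R_inner = 0.015/(1.05×12.1) = 0.001181 K/W
R_stud  = 0.145/(47.5×0.14×12.1) = 0.001802 K/W
R_cav   = 0.145/(0.0277×0.86×12.1) = 0.503 K/W
1/R_core = 1/R_stud + 1/R_cav → R_core = 0.001796 K/W
R_outer = 0.022/(1.04×12.1) = 0.001748 K/W
R_total = 0.004724 K/W
Q = ΔT/R_total = 31/0.004724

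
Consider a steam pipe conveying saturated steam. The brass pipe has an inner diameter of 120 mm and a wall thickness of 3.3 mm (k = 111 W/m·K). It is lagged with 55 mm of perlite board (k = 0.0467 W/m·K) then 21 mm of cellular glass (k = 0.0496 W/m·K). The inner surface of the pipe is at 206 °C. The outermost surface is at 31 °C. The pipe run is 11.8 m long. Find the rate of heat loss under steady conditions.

Cylindrical conduction, so R = ln(r₂/r₁)/(2πkL) per layer, in series:
R_brass pipe wall = ln(63.3/60)/(2π×111×11.8) = 6.506×10^-6 K/W
R_perlite board = ln(118.3/63.3)/(2π×0.0467×11.8) = 0.1806 K/W
R_cellular glass = ln(139.3/118.3)/(2π×0.0496×11.8) = 0.04443 K/W
R_total = 0.225 K/W
Q = ΔT/R_total = 175/0.225

Q ≈ 778 W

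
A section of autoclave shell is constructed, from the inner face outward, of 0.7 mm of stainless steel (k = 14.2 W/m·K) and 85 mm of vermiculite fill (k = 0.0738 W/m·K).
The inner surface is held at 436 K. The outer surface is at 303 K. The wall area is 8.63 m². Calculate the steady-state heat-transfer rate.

Q ≈ 997 W

Treating each layer as a thermal resistance in series:
R_stainless steel = L/(kA) = 0.0007/(14.2×8.63) = 5.712×10^-6 K/W
R_vermiculite fill = L/(kA) = 0.085/(0.0738×8.63) = 0.1335 K/W
R_total = 0.1335 K/W
Q = ΔT / R_total = 133 / 0.1335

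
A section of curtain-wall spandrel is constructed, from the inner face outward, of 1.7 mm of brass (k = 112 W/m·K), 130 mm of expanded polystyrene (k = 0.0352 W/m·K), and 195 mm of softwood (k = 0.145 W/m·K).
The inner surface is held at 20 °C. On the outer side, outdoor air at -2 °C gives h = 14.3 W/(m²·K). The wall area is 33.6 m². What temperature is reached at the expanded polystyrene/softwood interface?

T ≈ 4.09 °C

Using the resistance-network approach (series):
R_brass = L/(kA) = 0.0017/(112×33.6) = 4.517×10^-7 K/W
R_expanded polystyrene = L/(kA) = 0.13/(0.0352×33.6) = 0.1099 K/W
R_softwood = L/(kA) = 0.195/(0.145×33.6) = 0.04002 K/W
R_outer film = 1/(h_o·A) = 1/(14.3×33.6) = 0.002081 K/W
R_total = 0.152 K/W;  Q = ΔT/R_total = 22/0.152 = 144.7 W
T_interface = T_inner − Q·ΣR(inner→interface) = 20 − 145×0.1099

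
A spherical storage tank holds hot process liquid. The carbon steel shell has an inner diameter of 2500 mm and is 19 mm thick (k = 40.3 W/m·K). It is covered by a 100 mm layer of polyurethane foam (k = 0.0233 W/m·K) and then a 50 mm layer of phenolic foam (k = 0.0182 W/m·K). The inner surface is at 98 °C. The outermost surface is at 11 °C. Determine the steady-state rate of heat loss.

Each spherical layer contributes R = (1/r_i − 1/r_o)/(4πk):
R_carbon steel shell = (1/1.25 − 1/1.269)/(4π×40.3) = 2.365×10^-5 K/W
R_polyurethane foam = (1/1.269 − 1/1.369)/(4π×0.0233) = 0.1966 K/W
R_phenolic foam = (1/1.369 − 1/1.419)/(4π×0.0182) = 0.1125 K/W
R_total = 0.3092 K/W
Q = ΔT/R_total = 87/0.3092

Q ≈ 281 W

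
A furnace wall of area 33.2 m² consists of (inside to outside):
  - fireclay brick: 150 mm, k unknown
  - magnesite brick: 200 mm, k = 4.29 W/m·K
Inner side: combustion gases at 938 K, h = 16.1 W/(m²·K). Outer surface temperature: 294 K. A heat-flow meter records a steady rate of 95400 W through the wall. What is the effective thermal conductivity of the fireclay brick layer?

Series thermal resistances:
R_inner film = 1/(h_i·A) = 1/(16.1×33.2) = 0.001871 K/W
R_magnesite brick = L/(kA) = 0.2/(4.29×33.2) = 0.001404 K/W
Sum of known resistances R_other = 0.003275 K/W
Total R = ΔT/Q = 644/95400 = 0.006751 K/W
R_fireclay brick = R_total − R_other = 0.003475 K/W
k = L/(R·A) = 0.15/(0.003475×33.2)

k ≈ 1.3 W/(m·K)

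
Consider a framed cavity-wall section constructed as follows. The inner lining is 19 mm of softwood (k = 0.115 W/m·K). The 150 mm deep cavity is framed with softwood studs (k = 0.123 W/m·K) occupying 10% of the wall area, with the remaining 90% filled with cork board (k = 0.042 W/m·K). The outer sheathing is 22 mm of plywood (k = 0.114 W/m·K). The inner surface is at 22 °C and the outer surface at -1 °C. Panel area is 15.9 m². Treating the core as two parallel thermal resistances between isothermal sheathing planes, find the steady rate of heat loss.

Sheathing layers in series; stud and cavity paths in parallel between them.
R_inner = 0.019/(0.115×15.9) = 0.01039 K/W
R_stud  = 0.15/(0.123×0.1×15.9) = 0.767 K/W
R_cav   = 0.15/(0.042×0.9×15.9) = 0.2496 K/W
1/R_core = 1/R_stud + 1/R_cav → R_core = 0.1883 K/W
R_outer = 0.022/(0.114×15.9) = 0.01214 K/W
R_total = 0.2108 K/W
Q = ΔT/R_total = 23/0.2108

Q ≈ 109 W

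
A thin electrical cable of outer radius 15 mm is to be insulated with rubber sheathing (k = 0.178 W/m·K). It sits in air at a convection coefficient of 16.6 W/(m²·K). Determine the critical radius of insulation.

r_cr ≈ 10.7 mm

For a cylinder r_cr = k/h = 0.178/16.6
r_cr = 10.7 mm; since the bare radius (15 mm) is above r_cr, any added insulation will reduce heat loss.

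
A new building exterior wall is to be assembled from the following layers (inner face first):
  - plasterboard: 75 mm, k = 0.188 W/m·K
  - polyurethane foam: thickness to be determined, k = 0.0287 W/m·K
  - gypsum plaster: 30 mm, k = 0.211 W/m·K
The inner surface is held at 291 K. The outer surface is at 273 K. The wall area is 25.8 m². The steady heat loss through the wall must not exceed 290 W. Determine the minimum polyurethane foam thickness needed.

Treating each layer as a thermal resistance in series:
R_plasterboard = L/(kA) = 0.075/(0.188×25.8) = 0.01546 K/W
R_gypsum plaster = L/(kA) = 0.03/(0.211×25.8) = 0.005511 K/W
Sum of the known resistances R_other = 0.02097 K/W
Required total resistance R_tot = ΔT/Q_allow = 18/290 = 0.06207 K/W
R_polyurethane foam = R_tot − R_other = 0.0411 K/W
L = R·k·A = 0.0411×0.0287×25.8

L ≈ 30.4 mm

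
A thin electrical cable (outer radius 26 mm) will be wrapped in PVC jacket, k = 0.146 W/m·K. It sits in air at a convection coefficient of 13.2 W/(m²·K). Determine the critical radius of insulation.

For a cylinder r_cr = k/h = 0.146/13.2
r_cr = 11.1 mm; since the bare radius (26 mm) is above r_cr, any added insulation will reduce heat loss.

r_cr ≈ 11.1 mm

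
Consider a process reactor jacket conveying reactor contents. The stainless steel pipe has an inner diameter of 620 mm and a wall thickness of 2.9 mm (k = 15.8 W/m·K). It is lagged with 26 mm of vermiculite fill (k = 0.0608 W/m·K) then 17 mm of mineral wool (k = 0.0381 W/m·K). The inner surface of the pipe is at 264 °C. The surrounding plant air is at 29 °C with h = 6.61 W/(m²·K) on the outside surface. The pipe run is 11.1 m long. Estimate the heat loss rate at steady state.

Cylindrical conduction, so R = ln(r₂/r₁)/(2πkL) per layer, in series:
R_stainless steel pipe wall = ln(312.9/310)/(2π×15.8×11.1) = 8.45×10^-6 K/W
R_vermiculite fill = ln(338.9/312.9)/(2π×0.0608×11.1) = 0.01882 K/W
R_mineral wool = ln(355.9/338.9)/(2π×0.0381×11.1) = 0.01842 K/W
R_outer film = 1/(h_o·2πr_oL) = 1/(6.61×2π×0.3559×11.1) = 0.006095 K/W
R_total = 0.04335 K/W
Q = ΔT/R_total = 235/0.04335

Q ≈ 5420 W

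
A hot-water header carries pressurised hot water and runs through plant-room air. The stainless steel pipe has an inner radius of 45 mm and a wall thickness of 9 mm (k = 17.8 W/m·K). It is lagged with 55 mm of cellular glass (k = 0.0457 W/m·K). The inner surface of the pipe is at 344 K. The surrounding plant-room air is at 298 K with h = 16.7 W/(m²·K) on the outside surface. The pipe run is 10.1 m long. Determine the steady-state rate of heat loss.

Q ≈ 183 W

For a radial system each layer contributes R = ln(r_out/r_in)/(2πkL); films add R = 1/(hA).
R_stainless steel pipe wall = ln(54/45)/(2π×17.8×10.1) = 1.614×10^-4 K/W
R_cellular glass = ln(109/54)/(2π×0.0457×10.1) = 0.2422 K/W
R_outer film = 1/(h_o·2πr_oL) = 1/(16.7×2π×0.109×10.1) = 0.008657 K/W
R_total = 0.251 K/W
Q = ΔT/R_total = 46/0.251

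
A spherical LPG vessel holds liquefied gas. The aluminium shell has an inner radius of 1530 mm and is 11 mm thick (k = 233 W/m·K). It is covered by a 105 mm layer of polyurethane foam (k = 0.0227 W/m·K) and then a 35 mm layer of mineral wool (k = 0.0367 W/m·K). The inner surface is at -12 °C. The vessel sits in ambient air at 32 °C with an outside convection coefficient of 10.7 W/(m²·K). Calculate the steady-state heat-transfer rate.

Q ≈ 251 W

For a spherical shell R = (1/r₁ − 1/r₂)/(4πk); film R = 1/(h·4πr²). In series:
R_aluminium shell = (1/1.53 − 1/1.541)/(4π×233) = 1.593×10^-6 K/W
R_polyurethane foam = (1/1.541 − 1/1.646)/(4π×0.0227) = 0.1451 K/W
R_mineral wool = (1/1.646 − 1/1.681)/(4π×0.0367) = 0.02743 K/W
R_outer film = 1/(h·4πr_o²) = 1/(10.7×4π×1.681²) = 0.002632 K/W
R_total = 0.1752 K/W
Q = ΔT/R_total = 44/0.1752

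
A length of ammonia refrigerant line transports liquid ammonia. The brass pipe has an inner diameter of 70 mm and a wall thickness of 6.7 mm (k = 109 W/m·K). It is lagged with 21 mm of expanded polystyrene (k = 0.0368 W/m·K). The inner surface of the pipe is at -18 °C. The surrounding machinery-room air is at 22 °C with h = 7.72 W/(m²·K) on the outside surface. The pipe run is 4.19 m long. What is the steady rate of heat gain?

Treating each annulus and film as a series resistance:
R_brass pipe wall = ln(41.7/35)/(2π×109×4.19) = 6.104×10^-5 K/W
R_expanded polystyrene = ln(62.7/41.7)/(2π×0.0368×4.19) = 0.421 K/W
R_outer film = 1/(h_o·2πr_oL) = 1/(7.72×2π×0.0627×4.19) = 0.07847 K/W
R_total = 0.4995 K/W
Q = ΔT/R_total = 40/0.4995

Q ≈ 80.1 W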